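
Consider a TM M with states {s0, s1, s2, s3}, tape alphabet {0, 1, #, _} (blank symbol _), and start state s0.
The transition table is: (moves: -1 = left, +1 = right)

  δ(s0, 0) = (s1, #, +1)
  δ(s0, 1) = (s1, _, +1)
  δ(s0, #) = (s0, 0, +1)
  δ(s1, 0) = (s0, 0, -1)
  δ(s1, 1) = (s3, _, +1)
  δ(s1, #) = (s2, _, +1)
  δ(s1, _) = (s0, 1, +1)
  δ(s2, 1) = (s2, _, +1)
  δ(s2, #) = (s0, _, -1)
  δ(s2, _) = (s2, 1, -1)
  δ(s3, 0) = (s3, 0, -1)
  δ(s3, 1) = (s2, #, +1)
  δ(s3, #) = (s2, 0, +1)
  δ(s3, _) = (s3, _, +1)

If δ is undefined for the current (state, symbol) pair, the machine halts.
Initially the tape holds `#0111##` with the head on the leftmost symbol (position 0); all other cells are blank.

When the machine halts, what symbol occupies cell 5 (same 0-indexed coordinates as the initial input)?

_

s0 | [#]0111##   read # → write 0, move +1, go to s0
s0 | 0[0]111##   read 0 → write #, move +1, go to s1
s1 | 0#[1]11##   read 1 → write _, move +1, go to s3
s3 | 0#_[1]1##   read 1 → write #, move +1, go to s2
s2 | 0#_#[1]##   read 1 → write _, move +1, go to s2
s2 | 0#_#_[#]#   read # → write _, move -1, go to s0
s0 | 0#_#[_]_#
Cell 5 holds _ when M halts.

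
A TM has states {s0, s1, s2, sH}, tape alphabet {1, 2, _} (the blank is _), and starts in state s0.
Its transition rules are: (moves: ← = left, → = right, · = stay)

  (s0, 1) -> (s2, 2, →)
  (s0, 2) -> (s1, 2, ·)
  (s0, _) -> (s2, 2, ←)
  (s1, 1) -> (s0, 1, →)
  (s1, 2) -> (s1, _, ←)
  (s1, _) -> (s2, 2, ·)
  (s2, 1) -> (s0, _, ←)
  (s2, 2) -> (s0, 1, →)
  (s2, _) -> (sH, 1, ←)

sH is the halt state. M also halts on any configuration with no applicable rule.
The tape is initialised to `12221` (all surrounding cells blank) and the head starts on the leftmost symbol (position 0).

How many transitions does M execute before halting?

state=s0 head=0 tape=____[1]2221   (s0,1)→(s2,2,→)
state=s2 head=1 tape=____2[2]221   (s2,2)→(s0,1,→)
state=s0 head=2 tape=____21[2]21   (s0,2)→(s1,2,·)
state=s1 head=2 tape=____21[2]21   (s1,2)→(s1,_,←)
state=s1 head=1 tape=____2[1]_21   (s1,1)→(s0,1,→)
state=s0 head=2 tape=____21[_]21   (s0,_)→(s2,2,←)
state=s2 head=1 tape=____2[1]221   (s2,1)→(s0,_,←)
state=s0 head=0 tape=____[2]_221   (s0,2)→(s1,2,·)
state=s1 head=0 tape=____[2]_221   (s1,2)→(s1,_,←)
state=s1 head=-1 tape=___[_]__221   (s1,_)→(s2,2,·)
state=s2 head=-1 tape=___[2]__221   (s2,2)→(s0,1,→)
state=s0 head=0 tape=___1[_]_221   (s0,_)→(s2,2,←)
state=s2 head=-1 tape=___[1]2_221   (s2,1)→(s0,_,←)
state=s0 head=-2 tape=__[_]_2_221   (s0,_)→(s2,2,←)
state=s2 head=-3 tape=_[_]2_2_221   (s2,_)→(sH,1,←)
state=sH head=-4 tape=[_]12_2_221
M halts after 15 transitions.

15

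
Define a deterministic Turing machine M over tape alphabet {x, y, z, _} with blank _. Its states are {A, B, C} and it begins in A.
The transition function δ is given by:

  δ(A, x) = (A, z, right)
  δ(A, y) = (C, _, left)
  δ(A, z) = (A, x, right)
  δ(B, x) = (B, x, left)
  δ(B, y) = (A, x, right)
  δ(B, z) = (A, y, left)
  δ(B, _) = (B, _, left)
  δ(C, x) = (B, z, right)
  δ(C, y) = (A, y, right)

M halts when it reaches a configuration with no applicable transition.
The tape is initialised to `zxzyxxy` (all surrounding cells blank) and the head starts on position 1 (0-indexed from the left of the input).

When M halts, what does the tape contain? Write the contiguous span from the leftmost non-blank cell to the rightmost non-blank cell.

y___xxy

state=A head=1 tape=_z[x]zyxxy   (A,x)→(A,z,right)
state=A head=2 tape=_zz[z]yxxy   (A,z)→(A,x,right)
state=A head=3 tape=_zzx[y]xxy   (A,y)→(C,_,left)
state=C head=2 tape=_zz[x]_xxy   (C,x)→(B,z,right)
state=B head=3 tape=_zzz[_]xxy   (B,_)→(B,_,left)
state=B head=2 tape=_zz[z]_xxy   (B,z)→(A,y,left)
state=A head=1 tape=_z[z]y_xxy   (A,z)→(A,x,right)
state=A head=2 tape=_zx[y]_xxy   (A,y)→(C,_,left)
state=C head=1 tape=_z[x]__xxy   (C,x)→(B,z,right)
state=B head=2 tape=_zz[_]_xxy   (B,_)→(B,_,left)
state=B head=1 tape=_z[z]__xxy   (B,z)→(A,y,left)
state=A head=0 tape=_[z]y__xxy   (A,z)→(A,x,right)
state=A head=1 tape=_x[y]__xxy   (A,y)→(C,_,left)
state=C head=0 tape=_[x]___xxy   (C,x)→(B,z,right)
state=B head=1 tape=_z[_]__xxy   (B,_)→(B,_,left)
state=B head=0 tape=_[z]___xxy   (B,z)→(A,y,left)
state=A head=-1 tape=[_]y___xxy
The non-blank tape span at halt is y___xxy.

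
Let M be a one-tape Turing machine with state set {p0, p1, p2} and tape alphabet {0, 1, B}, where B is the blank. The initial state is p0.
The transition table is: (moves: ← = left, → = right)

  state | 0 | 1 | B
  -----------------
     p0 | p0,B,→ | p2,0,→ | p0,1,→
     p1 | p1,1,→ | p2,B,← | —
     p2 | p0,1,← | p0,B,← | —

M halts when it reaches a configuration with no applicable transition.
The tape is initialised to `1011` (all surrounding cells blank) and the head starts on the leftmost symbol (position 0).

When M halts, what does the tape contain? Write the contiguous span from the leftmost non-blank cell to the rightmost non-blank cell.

state=p0 head=0 tape=[1]011B   (p0,1)→(p2,0,→)
state=p2 head=1 tape=0[0]11B   (p2,0)→(p0,1,←)
state=p0 head=0 tape=[0]111B   (p0,0)→(p0,B,→)
state=p0 head=1 tape=B[1]11B   (p0,1)→(p2,0,→)
state=p2 head=2 tape=B0[1]1B   (p2,1)→(p0,B,←)
state=p0 head=1 tape=B[0]B1B   (p0,0)→(p0,B,→)
state=p0 head=2 tape=BB[B]1B   (p0,B)→(p0,1,→)
state=p0 head=3 tape=BB1[1]B   (p0,1)→(p2,0,→)
state=p2 head=4 tape=BB10[B]
The non-blank tape span at halt is 10.

10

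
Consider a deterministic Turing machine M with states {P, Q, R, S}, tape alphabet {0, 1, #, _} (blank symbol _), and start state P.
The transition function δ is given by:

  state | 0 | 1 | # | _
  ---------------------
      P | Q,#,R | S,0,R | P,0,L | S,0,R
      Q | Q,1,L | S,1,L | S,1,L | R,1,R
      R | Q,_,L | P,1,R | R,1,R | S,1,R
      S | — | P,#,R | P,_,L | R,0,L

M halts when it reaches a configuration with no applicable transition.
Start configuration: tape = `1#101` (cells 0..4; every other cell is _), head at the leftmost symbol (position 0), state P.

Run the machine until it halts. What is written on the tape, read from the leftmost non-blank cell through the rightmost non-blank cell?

1101_01

state=P head=0 tape=__[1]#101   (P,1)→(S,0,R)
state=S head=1 tape=__0[#]101   (S,#)→(P,_,L)
state=P head=0 tape=__[0]_101   (P,0)→(Q,#,R)
state=Q head=1 tape=__#[_]101   (Q,_)→(R,1,R)
state=R head=2 tape=__#1[1]01   (R,1)→(P,1,R)
state=P head=3 tape=__#11[0]1   (P,0)→(Q,#,R)
state=Q head=4 tape=__#11#[1]   (Q,1)→(S,1,L)
state=S head=3 tape=__#11[#]1   (S,#)→(P,_,L)
state=P head=2 tape=__#1[1]_1   (P,1)→(S,0,R)
state=S head=3 tape=__#10[_]1   (S,_)→(R,0,L)
state=R head=2 tape=__#1[0]01   (R,0)→(Q,_,L)
state=Q head=1 tape=__#[1]_01   (Q,1)→(S,1,L)
state=S head=0 tape=__[#]1_01   (S,#)→(P,_,L)
state=P head=-1 tape=_[_]_1_01   (P,_)→(S,0,R)
state=S head=0 tape=_0[_]1_01   (S,_)→(R,0,L)
state=R head=-1 tape=_[0]01_01   (R,0)→(Q,_,L)
state=Q head=-2 tape=[_]_01_01   (Q,_)→(R,1,R)
state=R head=-1 tape=1[_]01_01   (R,_)→(S,1,R)
state=S head=0 tape=11[0]1_01
The non-blank tape span at halt is 1101_01.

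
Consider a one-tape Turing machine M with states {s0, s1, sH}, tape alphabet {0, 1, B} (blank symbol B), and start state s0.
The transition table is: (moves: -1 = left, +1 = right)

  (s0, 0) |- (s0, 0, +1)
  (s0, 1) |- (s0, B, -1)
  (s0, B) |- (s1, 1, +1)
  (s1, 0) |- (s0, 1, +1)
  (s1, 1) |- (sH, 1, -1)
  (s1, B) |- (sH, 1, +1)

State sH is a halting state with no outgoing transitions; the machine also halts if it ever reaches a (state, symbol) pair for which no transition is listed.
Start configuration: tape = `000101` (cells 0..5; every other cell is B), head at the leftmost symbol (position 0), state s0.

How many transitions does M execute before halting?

13

state=s0 head=0 tape=[0]00101   (s0,0)→(s0,0,+1)
state=s0 head=1 tape=0[0]0101   (s0,0)→(s0,0,+1)
state=s0 head=2 tape=00[0]101   (s0,0)→(s0,0,+1)
state=s0 head=3 tape=000[1]01   (s0,1)→(s0,B,-1)
state=s0 head=2 tape=00[0]B01   (s0,0)→(s0,0,+1)
state=s0 head=3 tape=000[B]01   (s0,B)→(s1,1,+1)
state=s1 head=4 tape=0001[0]1   (s1,0)→(s0,1,+1)
state=s0 head=5 tape=00011[1]   (s0,1)→(s0,B,-1)
state=s0 head=4 tape=0001[1]B   (s0,1)→(s0,B,-1)
state=s0 head=3 tape=000[1]BB   (s0,1)→(s0,B,-1)
state=s0 head=2 tape=00[0]BBB   (s0,0)→(s0,0,+1)
state=s0 head=3 tape=000[B]BB   (s0,B)→(s1,1,+1)
state=s1 head=4 tape=0001[B]B   (s1,B)→(sH,1,+1)
state=sH head=5 tape=00011[B]
M halts after 13 transitions.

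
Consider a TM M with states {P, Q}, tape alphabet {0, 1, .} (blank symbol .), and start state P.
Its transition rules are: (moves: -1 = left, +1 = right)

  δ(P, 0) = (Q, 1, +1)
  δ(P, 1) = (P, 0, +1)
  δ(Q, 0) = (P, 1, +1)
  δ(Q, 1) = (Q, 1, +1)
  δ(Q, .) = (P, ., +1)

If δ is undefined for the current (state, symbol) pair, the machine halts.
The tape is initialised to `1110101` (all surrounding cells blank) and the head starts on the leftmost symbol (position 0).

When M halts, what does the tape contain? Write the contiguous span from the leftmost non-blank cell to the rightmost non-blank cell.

state=P head=0 tape=[1]110101.   (P,1)→(P,0,+1)
state=P head=1 tape=0[1]10101.   (P,1)→(P,0,+1)
state=P head=2 tape=00[1]0101.   (P,1)→(P,0,+1)
state=P head=3 tape=000[0]101.   (P,0)→(Q,1,+1)
state=Q head=4 tape=0001[1]01.   (Q,1)→(Q,1,+1)
state=Q head=5 tape=00011[0]1.   (Q,0)→(P,1,+1)
state=P head=6 tape=000111[1].   (P,1)→(P,0,+1)
state=P head=7 tape=0001110[.]
The non-blank tape span at halt is 0001110.

0001110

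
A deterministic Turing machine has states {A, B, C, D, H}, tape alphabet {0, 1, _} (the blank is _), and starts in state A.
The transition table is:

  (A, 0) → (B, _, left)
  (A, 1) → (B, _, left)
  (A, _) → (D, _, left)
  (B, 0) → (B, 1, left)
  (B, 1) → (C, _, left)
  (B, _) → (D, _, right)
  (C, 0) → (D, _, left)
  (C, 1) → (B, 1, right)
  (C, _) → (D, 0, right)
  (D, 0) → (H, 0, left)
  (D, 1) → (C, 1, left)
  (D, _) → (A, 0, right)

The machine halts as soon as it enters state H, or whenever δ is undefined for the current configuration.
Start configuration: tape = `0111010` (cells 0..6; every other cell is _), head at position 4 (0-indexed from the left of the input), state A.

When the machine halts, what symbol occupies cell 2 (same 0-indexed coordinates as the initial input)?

state=A head=4 tape=__0111[0]10   (A,0)→(B,_,left)
state=B head=3 tape=__011[1]_10   (B,1)→(C,_,left)
state=C head=2 tape=__01[1]__10   (C,1)→(B,1,right)
state=B head=3 tape=__011[_]_10   (B,_)→(D,_,right)
state=D head=4 tape=__011_[_]10   (D,_)→(A,0,right)
state=A head=5 tape=__011_0[1]0   (A,1)→(B,_,left)
state=B head=4 tape=__011_[0]_0   (B,0)→(B,1,left)
state=B head=3 tape=__011[_]1_0   (B,_)→(D,_,right)
state=D head=4 tape=__011_[1]_0   (D,1)→(C,1,left)
state=C head=3 tape=__011[_]1_0   (C,_)→(D,0,right)
state=D head=4 tape=__0110[1]_0   (D,1)→(C,1,left)
state=C head=3 tape=__011[0]1_0   (C,0)→(D,_,left)
state=D head=2 tape=__01[1]_1_0   (D,1)→(C,1,left)
state=C head=1 tape=__0[1]1_1_0   (C,1)→(B,1,right)
state=B head=2 tape=__01[1]_1_0   (B,1)→(C,_,left)
state=C head=1 tape=__0[1]__1_0   (C,1)→(B,1,right)
state=B head=2 tape=__01[_]_1_0   (B,_)→(D,_,right)
state=D head=3 tape=__01_[_]1_0   (D,_)→(A,0,right)
state=A head=4 tape=__01_0[1]_0   (A,1)→(B,_,left)
state=B head=3 tape=__01_[0]__0   (B,0)→(B,1,left)
state=B head=2 tape=__01[_]1__0   (B,_)→(D,_,right)
state=D head=3 tape=__01_[1]__0   (D,1)→(C,1,left)
state=C head=2 tape=__01[_]1__0   (C,_)→(D,0,right)
state=D head=3 tape=__010[1]__0   (D,1)→(C,1,left)
state=C head=2 tape=__01[0]1__0   (C,0)→(D,_,left)
state=D head=1 tape=__0[1]_1__0   (D,1)→(C,1,left)
state=C head=0 tape=__[0]1_1__0   (C,0)→(D,_,left)
state=D head=-1 tape=_[_]_1_1__0   (D,_)→(A,0,right)
state=A head=0 tape=_0[_]1_1__0   (A,_)→(D,_,left)
state=D head=-1 tape=_[0]_1_1__0   (D,0)→(H,0,left)
state=H head=-2 tape=[_]0_1_1__0
Cell 2 holds _ when M halts.

_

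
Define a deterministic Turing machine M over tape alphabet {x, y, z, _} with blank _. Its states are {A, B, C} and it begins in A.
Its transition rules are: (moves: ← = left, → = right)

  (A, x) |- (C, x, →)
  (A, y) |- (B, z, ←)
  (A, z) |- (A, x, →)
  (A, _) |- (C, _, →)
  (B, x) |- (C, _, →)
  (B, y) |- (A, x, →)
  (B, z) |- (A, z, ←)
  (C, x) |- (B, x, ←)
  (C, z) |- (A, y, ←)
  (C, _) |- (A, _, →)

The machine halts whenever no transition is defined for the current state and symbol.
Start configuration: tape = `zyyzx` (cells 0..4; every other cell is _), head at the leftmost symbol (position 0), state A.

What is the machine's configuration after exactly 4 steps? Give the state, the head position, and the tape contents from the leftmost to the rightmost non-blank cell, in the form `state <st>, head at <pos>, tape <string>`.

A | [z]yyzx   read z → write x, move →, go to A
A | x[y]yzx   read y → write z, move ←, go to B
B | [x]zyzx   read x → write _, move →, go to C
C | _[z]yzx   read z → write y, move ←, go to A
A | [_]yyzx
After 4 steps: state A, head at 0, tape yyzx.

state A, head at 0, tape yyzx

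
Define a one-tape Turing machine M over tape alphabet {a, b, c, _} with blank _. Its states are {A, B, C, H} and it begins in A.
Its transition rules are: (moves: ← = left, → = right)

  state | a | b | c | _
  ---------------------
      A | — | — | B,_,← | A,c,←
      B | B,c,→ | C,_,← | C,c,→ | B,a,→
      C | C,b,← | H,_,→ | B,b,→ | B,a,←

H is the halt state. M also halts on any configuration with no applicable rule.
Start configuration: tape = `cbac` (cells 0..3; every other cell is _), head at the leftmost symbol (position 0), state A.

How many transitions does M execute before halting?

A | ___[c]bac   read c → write _, move ←, go to B
B | __[_]_bac   read _ → write a, move →, go to B
B | __a[_]bac   read _ → write a, move →, go to B
B | __aa[b]ac   read b → write _, move ←, go to C
C | __a[a]_ac   read a → write b, move ←, go to C
C | __[a]b_ac   read a → write b, move ←, go to C
C | _[_]bb_ac   read _ → write a, move ←, go to B
B | [_]abb_ac   read _ → write a, move →, go to B
B | a[a]bb_ac   read a → write c, move →, go to B
B | ac[b]b_ac   read b → write _, move ←, go to C
C | a[c]_b_ac   read c → write b, move →, go to B
B | ab[_]b_ac   read _ → write a, move →, go to B
B | aba[b]_ac   read b → write _, move ←, go to C
C | ab[a]__ac   read a → write b, move ←, go to C
C | a[b]b__ac   read b → write _, move →, go to H
H | a_[b]__ac
M halts after 15 transitions.

15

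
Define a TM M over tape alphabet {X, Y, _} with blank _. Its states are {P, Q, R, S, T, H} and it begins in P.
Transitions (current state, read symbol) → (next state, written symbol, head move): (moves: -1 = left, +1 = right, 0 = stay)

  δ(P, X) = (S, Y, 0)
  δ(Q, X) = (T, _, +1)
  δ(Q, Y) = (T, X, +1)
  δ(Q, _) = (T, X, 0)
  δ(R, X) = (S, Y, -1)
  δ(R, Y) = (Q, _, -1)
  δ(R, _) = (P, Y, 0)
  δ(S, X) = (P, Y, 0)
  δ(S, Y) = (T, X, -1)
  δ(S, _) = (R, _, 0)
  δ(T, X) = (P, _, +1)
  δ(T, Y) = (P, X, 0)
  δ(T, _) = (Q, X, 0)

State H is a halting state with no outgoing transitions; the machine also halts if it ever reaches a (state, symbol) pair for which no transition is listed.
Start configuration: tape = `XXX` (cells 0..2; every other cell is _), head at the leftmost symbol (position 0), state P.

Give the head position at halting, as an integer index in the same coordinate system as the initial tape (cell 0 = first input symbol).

state=P head=0 tape=_[X]XX_   (P,X)→(S,Y,0)
state=S head=0 tape=_[Y]XX_   (S,Y)→(T,X,-1)
state=T head=-1 tape=[_]XXX_   (T,_)→(Q,X,0)
state=Q head=-1 tape=[X]XXX_   (Q,X)→(T,_,+1)
state=T head=0 tape=_[X]XX_   (T,X)→(P,_,+1)
state=P head=1 tape=__[X]X_   (P,X)→(S,Y,0)
state=S head=1 tape=__[Y]X_   (S,Y)→(T,X,-1)
state=T head=0 tape=_[_]XX_   (T,_)→(Q,X,0)
state=Q head=0 tape=_[X]XX_   (Q,X)→(T,_,+1)
state=T head=1 tape=__[X]X_   (T,X)→(P,_,+1)
state=P head=2 tape=___[X]_   (P,X)→(S,Y,0)
state=S head=2 tape=___[Y]_   (S,Y)→(T,X,-1)
state=T head=1 tape=__[_]X_   (T,_)→(Q,X,0)
state=Q head=1 tape=__[X]X_   (Q,X)→(T,_,+1)
state=T head=2 tape=___[X]_   (T,X)→(P,_,+1)
state=P head=3 tape=____[_]
At halt the head is at cell 3.

3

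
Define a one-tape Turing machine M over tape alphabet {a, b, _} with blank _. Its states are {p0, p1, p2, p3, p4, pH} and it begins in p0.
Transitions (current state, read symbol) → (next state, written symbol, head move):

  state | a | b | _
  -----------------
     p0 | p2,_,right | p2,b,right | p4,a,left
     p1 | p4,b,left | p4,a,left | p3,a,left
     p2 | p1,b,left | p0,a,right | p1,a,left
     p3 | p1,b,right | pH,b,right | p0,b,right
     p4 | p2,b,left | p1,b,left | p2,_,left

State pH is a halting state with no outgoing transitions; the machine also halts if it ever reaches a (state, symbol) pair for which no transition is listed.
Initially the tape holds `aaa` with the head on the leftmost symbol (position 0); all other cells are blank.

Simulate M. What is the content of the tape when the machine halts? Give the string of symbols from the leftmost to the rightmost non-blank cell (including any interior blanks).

babba

state=p0 head=0 tape=_[a]aa_   (p0,a)→(p2,_,right)
state=p2 head=1 tape=__[a]a_   (p2,a)→(p1,b,left)
state=p1 head=0 tape=_[_]ba_   (p1,_)→(p3,a,left)
state=p3 head=-1 tape=[_]aba_   (p3,_)→(p0,b,right)
state=p0 head=0 tape=b[a]ba_   (p0,a)→(p2,_,right)
state=p2 head=1 tape=b_[b]a_   (p2,b)→(p0,a,right)
state=p0 head=2 tape=b_a[a]_   (p0,a)→(p2,_,right)
state=p2 head=3 tape=b_a_[_]   (p2,_)→(p1,a,left)
state=p1 head=2 tape=b_a[_]a   (p1,_)→(p3,a,left)
state=p3 head=1 tape=b_[a]aa   (p3,a)→(p1,b,right)
state=p1 head=2 tape=b_b[a]a   (p1,a)→(p4,b,left)
state=p4 head=1 tape=b_[b]ba   (p4,b)→(p1,b,left)
state=p1 head=0 tape=b[_]bba   (p1,_)→(p3,a,left)
state=p3 head=-1 tape=[b]abba   (p3,b)→(pH,b,right)
state=pH head=0 tape=b[a]bba
The non-blank tape span at halt is babba.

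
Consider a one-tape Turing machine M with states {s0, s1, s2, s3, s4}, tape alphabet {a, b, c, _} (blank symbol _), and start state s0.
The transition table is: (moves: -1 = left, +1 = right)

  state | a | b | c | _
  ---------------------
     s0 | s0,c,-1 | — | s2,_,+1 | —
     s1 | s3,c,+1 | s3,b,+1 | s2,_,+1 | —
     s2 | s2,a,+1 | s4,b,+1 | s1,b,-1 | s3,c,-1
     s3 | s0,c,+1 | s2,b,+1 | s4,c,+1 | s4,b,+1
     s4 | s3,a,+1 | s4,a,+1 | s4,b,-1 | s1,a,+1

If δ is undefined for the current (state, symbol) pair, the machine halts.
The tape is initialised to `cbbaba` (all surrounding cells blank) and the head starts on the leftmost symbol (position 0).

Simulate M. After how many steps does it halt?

state=s0 head=0 tape=[c]bbaba____   (s0,c)→(s2,_,+1)
state=s2 head=1 tape=_[b]baba____   (s2,b)→(s4,b,+1)
state=s4 head=2 tape=_b[b]aba____   (s4,b)→(s4,a,+1)
state=s4 head=3 tape=_ba[a]ba____   (s4,a)→(s3,a,+1)
state=s3 head=4 tape=_baa[b]a____   (s3,b)→(s2,b,+1)
state=s2 head=5 tape=_baab[a]____   (s2,a)→(s2,a,+1)
state=s2 head=6 tape=_baaba[_]___   (s2,_)→(s3,c,-1)
state=s3 head=5 tape=_baab[a]c___   (s3,a)→(s0,c,+1)
state=s0 head=6 tape=_baabc[c]___   (s0,c)→(s2,_,+1)
state=s2 head=7 tape=_baabc_[_]__   (s2,_)→(s3,c,-1)
state=s3 head=6 tape=_baabc[_]c__   (s3,_)→(s4,b,+1)
state=s4 head=7 tape=_baabcb[c]__   (s4,c)→(s4,b,-1)
state=s4 head=6 tape=_baabc[b]b__   (s4,b)→(s4,a,+1)
state=s4 head=7 tape=_baabca[b]__   (s4,b)→(s4,a,+1)
state=s4 head=8 tape=_baabcaa[_]_   (s4,_)→(s1,a,+1)
state=s1 head=9 tape=_baabcaaa[_]
M halts after 15 transitions.

15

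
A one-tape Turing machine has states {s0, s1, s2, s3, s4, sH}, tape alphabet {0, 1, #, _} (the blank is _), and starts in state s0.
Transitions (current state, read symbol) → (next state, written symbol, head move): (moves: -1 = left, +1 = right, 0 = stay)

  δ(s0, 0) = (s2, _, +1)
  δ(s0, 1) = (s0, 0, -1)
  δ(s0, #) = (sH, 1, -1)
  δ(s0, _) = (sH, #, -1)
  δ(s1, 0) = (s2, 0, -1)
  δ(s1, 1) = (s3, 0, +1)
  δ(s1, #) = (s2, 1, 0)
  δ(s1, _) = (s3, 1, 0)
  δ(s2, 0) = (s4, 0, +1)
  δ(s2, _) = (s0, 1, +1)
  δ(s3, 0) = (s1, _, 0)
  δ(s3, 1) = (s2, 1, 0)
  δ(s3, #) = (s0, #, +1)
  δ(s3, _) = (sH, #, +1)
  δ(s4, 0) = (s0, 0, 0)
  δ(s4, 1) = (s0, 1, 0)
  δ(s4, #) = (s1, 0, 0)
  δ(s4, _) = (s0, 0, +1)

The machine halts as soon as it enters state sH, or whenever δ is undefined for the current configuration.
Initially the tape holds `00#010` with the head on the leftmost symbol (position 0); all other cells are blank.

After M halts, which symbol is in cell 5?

_

s0 | [0]0#010__   read 0 → write _, move +1, go to s2
s2 | _[0]#010__   read 0 → write 0, move +1, go to s4
s4 | _0[#]010__   read # → write 0, move 0, go to s1
s1 | _0[0]010__   read 0 → write 0, move -1, go to s2
s2 | _[0]0010__   read 0 → write 0, move +1, go to s4
s4 | _0[0]010__   read 0 → write 0, move 0, go to s0
s0 | _0[0]010__   read 0 → write _, move +1, go to s2
s2 | _0_[0]10__   read 0 → write 0, move +1, go to s4
s4 | _0_0[1]0__   read 1 → write 1, move 0, go to s0
s0 | _0_0[1]0__   read 1 → write 0, move -1, go to s0
s0 | _0_[0]00__   read 0 → write _, move +1, go to s2
s2 | _0__[0]0__   read 0 → write 0, move +1, go to s4
s4 | _0__0[0]__   read 0 → write 0, move 0, go to s0
s0 | _0__0[0]__   read 0 → write _, move +1, go to s2
s2 | _0__0_[_]_   read _ → write 1, move +1, go to s0
s0 | _0__0_1[_]   read _ → write #, move -1, go to sH
sH | _0__0_[1]#
Cell 5 holds _ when M halts.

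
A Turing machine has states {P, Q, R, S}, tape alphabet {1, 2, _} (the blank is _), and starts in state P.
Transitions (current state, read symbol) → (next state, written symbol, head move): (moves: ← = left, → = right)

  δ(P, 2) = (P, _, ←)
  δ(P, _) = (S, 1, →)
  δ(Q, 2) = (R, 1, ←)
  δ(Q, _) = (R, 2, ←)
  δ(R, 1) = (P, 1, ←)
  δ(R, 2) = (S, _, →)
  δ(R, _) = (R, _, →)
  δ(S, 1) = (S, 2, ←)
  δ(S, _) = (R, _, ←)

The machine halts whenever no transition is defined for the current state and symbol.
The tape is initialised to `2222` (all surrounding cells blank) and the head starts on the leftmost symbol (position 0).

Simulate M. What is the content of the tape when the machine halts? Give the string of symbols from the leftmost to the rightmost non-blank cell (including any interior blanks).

P | ____[2]222   read 2 → write _, move ←, go to P
P | ___[_]_222   read _ → write 1, move →, go to S
S | ___1[_]222   read _ → write _, move ←, go to R
R | ___[1]_222   read 1 → write 1, move ←, go to P
P | __[_]1_222   read _ → write 1, move →, go to S
S | __1[1]_222   read 1 → write 2, move ←, go to S
S | __[1]2_222   read 1 → write 2, move ←, go to S
S | _[_]22_222   read _ → write _, move ←, go to R
R | [_]_22_222   read _ → write _, move →, go to R
R | _[_]22_222   read _ → write _, move →, go to R
R | __[2]2_222   read 2 → write _, move →, go to S
S | ___[2]_222
The non-blank tape span at halt is 2_222.

2_222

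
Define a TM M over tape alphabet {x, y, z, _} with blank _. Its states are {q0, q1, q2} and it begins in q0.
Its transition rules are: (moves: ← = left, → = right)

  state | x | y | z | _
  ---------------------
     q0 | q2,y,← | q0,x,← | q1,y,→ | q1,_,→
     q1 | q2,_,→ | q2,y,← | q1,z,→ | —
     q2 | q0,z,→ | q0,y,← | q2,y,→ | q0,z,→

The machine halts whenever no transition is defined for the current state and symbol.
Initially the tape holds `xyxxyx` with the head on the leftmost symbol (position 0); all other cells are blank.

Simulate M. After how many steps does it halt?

35

state=q0 head=0 tape=_[x]yxxyx__   (q0,x)→(q2,y,←)
state=q2 head=-1 tape=[_]yyxxyx__   (q2,_)→(q0,z,→)
state=q0 head=0 tape=z[y]yxxyx__   (q0,y)→(q0,x,←)
state=q0 head=-1 tape=[z]xyxxyx__   (q0,z)→(q1,y,→)
state=q1 head=0 tape=y[x]yxxyx__   (q1,x)→(q2,_,→)
state=q2 head=1 tape=y_[y]xxyx__   (q2,y)→(q0,y,←)
state=q0 head=0 tape=y[_]yxxyx__   (q0,_)→(q1,_,→)
state=q1 head=1 tape=y_[y]xxyx__   (q1,y)→(q2,y,←)
state=q2 head=0 tape=y[_]yxxyx__   (q2,_)→(q0,z,→)
state=q0 head=1 tape=yz[y]xxyx__   (q0,y)→(q0,x,←)
state=q0 head=0 tape=y[z]xxxyx__   (q0,z)→(q1,y,→)
state=q1 head=1 tape=yy[x]xxyx__   (q1,x)→(q2,_,→)
state=q2 head=2 tape=yy_[x]xyx__   (q2,x)→(q0,z,→)
state=q0 head=3 tape=yy_z[x]yx__   (q0,x)→(q2,y,←)
state=q2 head=2 tape=yy_[z]yyx__   (q2,z)→(q2,y,→)
state=q2 head=3 tape=yy_y[y]yx__   (q2,y)→(q0,y,←)
state=q0 head=2 tape=yy_[y]yyx__   (q0,y)→(q0,x,←)
state=q0 head=1 tape=yy[_]xyyx__   (q0,_)→(q1,_,→)
state=q1 head=2 tape=yy_[x]yyx__   (q1,x)→(q2,_,→)
state=q2 head=3 tape=yy__[y]yx__   (q2,y)→(q0,y,←)
state=q0 head=2 tape=yy_[_]yyx__   (q0,_)→(q1,_,→)
state=q1 head=3 tape=yy__[y]yx__   (q1,y)→(q2,y,←)
state=q2 head=2 tape=yy_[_]yyx__   (q2,_)→(q0,z,→)
state=q0 head=3 tape=yy_z[y]yx__   (q0,y)→(q0,x,←)
state=q0 head=2 tape=yy_[z]xyx__   (q0,z)→(q1,y,→)
state=q1 head=3 tape=yy_y[x]yx__   (q1,x)→(q2,_,→)
state=q2 head=4 tape=yy_y_[y]x__   (q2,y)→(q0,y,←)
state=q0 head=3 tape=yy_y[_]yx__   (q0,_)→(q1,_,→)
state=q1 head=4 tape=yy_y_[y]x__   (q1,y)→(q2,y,←)
state=q2 head=3 tape=yy_y[_]yx__   (q2,_)→(q0,z,→)
state=q0 head=4 tape=yy_yz[y]x__   (q0,y)→(q0,x,←)
state=q0 head=3 tape=yy_y[z]xx__   (q0,z)→(q1,y,→)
state=q1 head=4 tape=yy_yy[x]x__   (q1,x)→(q2,_,→)
state=q2 head=5 tape=yy_yy_[x]__   (q2,x)→(q0,z,→)
state=q0 head=6 tape=yy_yy_z[_]_   (q0,_)→(q1,_,→)
state=q1 head=7 tape=yy_yy_z_[_]
M halts after 35 transitions.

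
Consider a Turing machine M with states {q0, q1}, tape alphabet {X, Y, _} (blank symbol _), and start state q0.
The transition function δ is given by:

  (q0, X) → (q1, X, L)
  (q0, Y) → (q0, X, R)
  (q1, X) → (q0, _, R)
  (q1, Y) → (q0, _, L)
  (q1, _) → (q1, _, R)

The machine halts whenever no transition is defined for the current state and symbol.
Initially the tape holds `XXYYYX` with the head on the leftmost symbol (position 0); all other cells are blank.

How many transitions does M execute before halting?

state=q0 head=0 tape=_[X]XYYYX_   (q0,X)→(q1,X,L)
state=q1 head=-1 tape=[_]XXYYYX_   (q1,_)→(q1,_,R)
state=q1 head=0 tape=_[X]XYYYX_   (q1,X)→(q0,_,R)
state=q0 head=1 tape=__[X]YYYX_   (q0,X)→(q1,X,L)
state=q1 head=0 tape=_[_]XYYYX_   (q1,_)→(q1,_,R)
state=q1 head=1 tape=__[X]YYYX_   (q1,X)→(q0,_,R)
state=q0 head=2 tape=___[Y]YYX_   (q0,Y)→(q0,X,R)
state=q0 head=3 tape=___X[Y]YX_   (q0,Y)→(q0,X,R)
state=q0 head=4 tape=___XX[Y]X_   (q0,Y)→(q0,X,R)
state=q0 head=5 tape=___XXX[X]_   (q0,X)→(q1,X,L)
state=q1 head=4 tape=___XX[X]X_   (q1,X)→(q0,_,R)
state=q0 head=5 tape=___XX_[X]_   (q0,X)→(q1,X,L)
state=q1 head=4 tape=___XX[_]X_   (q1,_)→(q1,_,R)
state=q1 head=5 tape=___XX_[X]_   (q1,X)→(q0,_,R)
state=q0 head=6 tape=___XX__[_]
M halts after 14 transitions.

14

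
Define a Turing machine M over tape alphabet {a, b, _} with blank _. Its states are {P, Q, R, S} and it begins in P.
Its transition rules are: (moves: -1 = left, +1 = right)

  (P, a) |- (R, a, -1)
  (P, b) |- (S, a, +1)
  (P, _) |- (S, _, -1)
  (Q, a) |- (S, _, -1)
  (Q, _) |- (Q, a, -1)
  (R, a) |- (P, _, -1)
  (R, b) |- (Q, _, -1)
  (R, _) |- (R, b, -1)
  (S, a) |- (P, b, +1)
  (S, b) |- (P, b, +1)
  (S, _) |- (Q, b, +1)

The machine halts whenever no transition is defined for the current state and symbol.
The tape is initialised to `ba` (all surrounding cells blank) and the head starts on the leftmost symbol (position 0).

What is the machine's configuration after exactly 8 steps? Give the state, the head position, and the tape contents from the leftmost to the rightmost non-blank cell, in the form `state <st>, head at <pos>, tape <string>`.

state P, head at 2, tape ab

P | [b]a_   read b → write a, move +1, go to S
S | a[a]_   read a → write b, move +1, go to P
P | ab[_]   read _ → write _, move -1, go to S
S | a[b]_   read b → write b, move +1, go to P
P | ab[_]   read _ → write _, move -1, go to S
S | a[b]_   read b → write b, move +1, go to P
P | ab[_]   read _ → write _, move -1, go to S
S | a[b]_   read b → write b, move +1, go to P
P | ab[_]
After 8 steps: state P, head at 2, tape ab.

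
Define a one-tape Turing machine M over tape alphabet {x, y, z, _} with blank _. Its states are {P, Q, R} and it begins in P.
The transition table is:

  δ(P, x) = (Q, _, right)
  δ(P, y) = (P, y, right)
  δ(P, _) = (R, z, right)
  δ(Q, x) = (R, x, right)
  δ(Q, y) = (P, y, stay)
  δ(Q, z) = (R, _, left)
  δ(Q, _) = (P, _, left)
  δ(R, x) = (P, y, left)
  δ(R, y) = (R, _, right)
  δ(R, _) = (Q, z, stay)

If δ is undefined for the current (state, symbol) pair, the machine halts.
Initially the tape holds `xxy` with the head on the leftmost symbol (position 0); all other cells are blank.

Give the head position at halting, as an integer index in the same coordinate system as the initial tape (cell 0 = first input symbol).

0

state=P head=0 tape=[x]xy_   (P,x)→(Q,_,right)
state=Q head=1 tape=_[x]y_   (Q,x)→(R,x,right)
state=R head=2 tape=_x[y]_   (R,y)→(R,_,right)
state=R head=3 tape=_x_[_]   (R,_)→(Q,z,stay)
state=Q head=3 tape=_x_[z]   (Q,z)→(R,_,left)
state=R head=2 tape=_x[_]_   (R,_)→(Q,z,stay)
state=Q head=2 tape=_x[z]_   (Q,z)→(R,_,left)
state=R head=1 tape=_[x]__   (R,x)→(P,y,left)
state=P head=0 tape=[_]y__   (P,_)→(R,z,right)
state=R head=1 tape=z[y]__   (R,y)→(R,_,right)
state=R head=2 tape=z_[_]_   (R,_)→(Q,z,stay)
state=Q head=2 tape=z_[z]_   (Q,z)→(R,_,left)
state=R head=1 tape=z[_]__   (R,_)→(Q,z,stay)
state=Q head=1 tape=z[z]__   (Q,z)→(R,_,left)
state=R head=0 tape=[z]___
At halt the head is at cell 0.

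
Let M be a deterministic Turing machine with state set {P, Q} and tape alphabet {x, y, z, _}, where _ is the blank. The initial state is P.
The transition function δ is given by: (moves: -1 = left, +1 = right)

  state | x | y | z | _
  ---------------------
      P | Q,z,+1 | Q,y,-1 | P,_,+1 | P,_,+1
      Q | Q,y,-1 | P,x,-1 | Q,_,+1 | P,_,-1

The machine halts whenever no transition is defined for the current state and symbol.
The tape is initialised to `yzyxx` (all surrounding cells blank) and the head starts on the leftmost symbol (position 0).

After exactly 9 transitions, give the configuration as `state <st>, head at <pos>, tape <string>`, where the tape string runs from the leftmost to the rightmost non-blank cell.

state Q, head at -1, tape yzyxx

state=P head=0 tape=__[y]zyxx   (P,y)→(Q,y,-1)
state=Q head=-1 tape=_[_]yzyxx   (Q,_)→(P,_,-1)
state=P head=-2 tape=[_]_yzyxx   (P,_)→(P,_,+1)
state=P head=-1 tape=_[_]yzyxx   (P,_)→(P,_,+1)
state=P head=0 tape=__[y]zyxx   (P,y)→(Q,y,-1)
state=Q head=-1 tape=_[_]yzyxx   (Q,_)→(P,_,-1)
state=P head=-2 tape=[_]_yzyxx   (P,_)→(P,_,+1)
state=P head=-1 tape=_[_]yzyxx   (P,_)→(P,_,+1)
state=P head=0 tape=__[y]zyxx   (P,y)→(Q,y,-1)
state=Q head=-1 tape=_[_]yzyxx
After 9 steps: state Q, head at -1, tape yzyxx.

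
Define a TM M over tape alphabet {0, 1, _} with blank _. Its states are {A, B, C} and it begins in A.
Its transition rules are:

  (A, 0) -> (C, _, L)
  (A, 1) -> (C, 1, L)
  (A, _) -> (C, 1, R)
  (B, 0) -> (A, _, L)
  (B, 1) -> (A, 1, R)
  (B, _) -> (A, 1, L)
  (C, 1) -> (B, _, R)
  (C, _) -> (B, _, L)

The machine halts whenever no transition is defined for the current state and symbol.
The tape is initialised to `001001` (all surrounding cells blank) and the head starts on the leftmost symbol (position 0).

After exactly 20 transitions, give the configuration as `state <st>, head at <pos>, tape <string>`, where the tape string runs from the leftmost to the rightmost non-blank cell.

state=A head=0 tape=___[0]01001   (A,0)→(C,_,L)
state=C head=-1 tape=__[_]_01001   (C,_)→(B,_,L)
state=B head=-2 tape=_[_]__01001   (B,_)→(A,1,L)
state=A head=-3 tape=[_]1__01001   (A,_)→(C,1,R)
state=C head=-2 tape=1[1]__01001   (C,1)→(B,_,R)
state=B head=-1 tape=1_[_]_01001   (B,_)→(A,1,L)
state=A head=-2 tape=1[_]1_01001   (A,_)→(C,1,R)
state=C head=-1 tape=11[1]_01001   (C,1)→(B,_,R)
state=B head=0 tape=11_[_]01001   (B,_)→(A,1,L)
state=A head=-1 tape=11[_]101001   (A,_)→(C,1,R)
state=C head=0 tape=111[1]01001   (C,1)→(B,_,R)
state=B head=1 tape=111_[0]1001   (B,0)→(A,_,L)
state=A head=0 tape=111[_]_1001   (A,_)→(C,1,R)
state=C head=1 tape=1111[_]1001   (C,_)→(B,_,L)
state=B head=0 tape=111[1]_1001   (B,1)→(A,1,R)
state=A head=1 tape=1111[_]1001   (A,_)→(C,1,R)
state=C head=2 tape=11111[1]001   (C,1)→(B,_,R)
state=B head=3 tape=11111_[0]01   (B,0)→(A,_,L)
state=A head=2 tape=11111[_]_01   (A,_)→(C,1,R)
state=C head=3 tape=111111[_]01   (C,_)→(B,_,L)
state=B head=2 tape=11111[1]_01
After 20 steps: state B, head at 2, tape 111111_01.

state B, head at 2, tape 111111_01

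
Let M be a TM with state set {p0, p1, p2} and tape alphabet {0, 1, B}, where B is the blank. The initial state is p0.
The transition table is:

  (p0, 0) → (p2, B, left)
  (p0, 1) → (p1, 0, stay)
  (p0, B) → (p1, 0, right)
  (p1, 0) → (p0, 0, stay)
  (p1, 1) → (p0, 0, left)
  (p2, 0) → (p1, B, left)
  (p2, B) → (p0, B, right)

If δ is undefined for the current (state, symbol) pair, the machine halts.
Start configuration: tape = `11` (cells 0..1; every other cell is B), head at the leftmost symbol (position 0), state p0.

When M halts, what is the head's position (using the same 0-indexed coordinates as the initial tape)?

p0 | B[1]1   read 1 → write 0, move stay, go to p1
p1 | B[0]1   read 0 → write 0, move stay, go to p0
p0 | B[0]1   read 0 → write B, move left, go to p2
p2 | [B]B1   read B → write B, move right, go to p0
p0 | B[B]1   read B → write 0, move right, go to p1
p1 | B0[1]   read 1 → write 0, move left, go to p0
p0 | B[0]0   read 0 → write B, move left, go to p2
p2 | [B]B0   read B → write B, move right, go to p0
p0 | B[B]0   read B → write 0, move right, go to p1
p1 | B0[0]   read 0 → write 0, move stay, go to p0
p0 | B0[0]   read 0 → write B, move left, go to p2
p2 | B[0]B   read 0 → write B, move left, go to p1
p1 | [B]BB
At halt the head is at cell -1.

-1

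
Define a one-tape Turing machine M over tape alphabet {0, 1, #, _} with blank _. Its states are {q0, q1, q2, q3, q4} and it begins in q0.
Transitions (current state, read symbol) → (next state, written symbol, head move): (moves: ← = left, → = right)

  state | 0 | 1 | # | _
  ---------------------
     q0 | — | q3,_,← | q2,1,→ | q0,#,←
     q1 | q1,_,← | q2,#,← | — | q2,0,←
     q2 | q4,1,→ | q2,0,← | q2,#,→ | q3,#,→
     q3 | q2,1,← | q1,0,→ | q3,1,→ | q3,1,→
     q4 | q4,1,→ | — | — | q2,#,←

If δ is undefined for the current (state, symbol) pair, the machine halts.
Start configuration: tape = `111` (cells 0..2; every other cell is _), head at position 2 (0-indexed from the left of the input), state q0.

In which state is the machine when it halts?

q0 | _11[1]_   read 1 → write _, move ←, go to q3
q3 | _1[1]__   read 1 → write 0, move →, go to q1
q1 | _10[_]_   read _ → write 0, move ←, go to q2
q2 | _1[0]0_   read 0 → write 1, move →, go to q4
q4 | _11[0]_   read 0 → write 1, move →, go to q4
q4 | _111[_]   read _ → write #, move ←, go to q2
q2 | _11[1]#   read 1 → write 0, move ←, go to q2
q2 | _1[1]0#   read 1 → write 0, move ←, go to q2
q2 | _[1]00#   read 1 → write 0, move ←, go to q2
q2 | [_]000#   read _ → write #, move →, go to q3
q3 | #[0]00#   read 0 → write 1, move ←, go to q2
q2 | [#]100#   read # → write #, move →, go to q2
q2 | #[1]00#   read 1 → write 0, move ←, go to q2
q2 | [#]000#   read # → write #, move →, go to q2
q2 | #[0]00#   read 0 → write 1, move →, go to q4
q4 | #1[0]0#   read 0 → write 1, move →, go to q4
q4 | #11[0]#   read 0 → write 1, move →, go to q4
q4 | #111[#]
No transition is defined for (q4, #); M halts in state q4.

q4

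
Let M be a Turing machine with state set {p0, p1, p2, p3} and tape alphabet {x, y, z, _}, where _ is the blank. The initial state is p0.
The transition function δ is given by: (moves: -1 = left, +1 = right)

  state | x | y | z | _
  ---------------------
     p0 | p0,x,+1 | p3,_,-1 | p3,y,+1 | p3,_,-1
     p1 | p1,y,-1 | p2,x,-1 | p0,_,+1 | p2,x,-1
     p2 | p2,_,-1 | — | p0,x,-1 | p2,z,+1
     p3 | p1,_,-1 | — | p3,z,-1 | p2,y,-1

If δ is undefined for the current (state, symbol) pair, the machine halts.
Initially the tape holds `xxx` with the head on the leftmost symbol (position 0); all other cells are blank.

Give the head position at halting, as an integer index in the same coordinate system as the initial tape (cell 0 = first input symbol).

-4

state=p0 head=0 tape=_____[x]xx_   (p0,x)→(p0,x,+1)
state=p0 head=1 tape=_____x[x]x_   (p0,x)→(p0,x,+1)
state=p0 head=2 tape=_____xx[x]_   (p0,x)→(p0,x,+1)
state=p0 head=3 tape=_____xxx[_]   (p0,_)→(p3,_,-1)
state=p3 head=2 tape=_____xx[x]_   (p3,x)→(p1,_,-1)
state=p1 head=1 tape=_____x[x]__   (p1,x)→(p1,y,-1)
state=p1 head=0 tape=_____[x]y__   (p1,x)→(p1,y,-1)
state=p1 head=-1 tape=____[_]yy__   (p1,_)→(p2,x,-1)
state=p2 head=-2 tape=___[_]xyy__   (p2,_)→(p2,z,+1)
state=p2 head=-1 tape=___z[x]yy__   (p2,x)→(p2,_,-1)
state=p2 head=-2 tape=___[z]_yy__   (p2,z)→(p0,x,-1)
state=p0 head=-3 tape=__[_]x_yy__   (p0,_)→(p3,_,-1)
state=p3 head=-4 tape=_[_]_x_yy__   (p3,_)→(p2,y,-1)
state=p2 head=-5 tape=[_]y_x_yy__   (p2,_)→(p2,z,+1)
state=p2 head=-4 tape=z[y]_x_yy__
At halt the head is at cell -4.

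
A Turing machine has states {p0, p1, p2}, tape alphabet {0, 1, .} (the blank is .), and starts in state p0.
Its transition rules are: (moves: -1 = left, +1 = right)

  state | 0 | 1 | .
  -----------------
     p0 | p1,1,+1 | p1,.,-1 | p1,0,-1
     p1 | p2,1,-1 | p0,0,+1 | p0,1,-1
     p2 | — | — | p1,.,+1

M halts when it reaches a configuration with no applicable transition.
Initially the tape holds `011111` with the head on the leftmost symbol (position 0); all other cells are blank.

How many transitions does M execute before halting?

4

p0 | [0]11111   read 0 → write 1, move +1, go to p1
p1 | 1[1]1111   read 1 → write 0, move +1, go to p0
p0 | 10[1]111   read 1 → write ., move -1, go to p1
p1 | 1[0].111   read 0 → write 1, move -1, go to p2
p2 | [1]1.111
M halts after 4 transitions.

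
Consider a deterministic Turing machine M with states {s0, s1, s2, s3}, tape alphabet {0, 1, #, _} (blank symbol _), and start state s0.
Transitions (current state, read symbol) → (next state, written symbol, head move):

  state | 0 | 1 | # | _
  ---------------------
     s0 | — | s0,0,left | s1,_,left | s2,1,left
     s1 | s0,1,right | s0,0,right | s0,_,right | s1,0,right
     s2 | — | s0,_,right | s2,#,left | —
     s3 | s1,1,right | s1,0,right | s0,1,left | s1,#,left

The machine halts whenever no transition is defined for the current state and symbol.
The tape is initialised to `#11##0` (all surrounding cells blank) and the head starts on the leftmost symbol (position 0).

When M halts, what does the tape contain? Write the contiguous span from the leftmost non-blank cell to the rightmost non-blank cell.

0000##0

s0 | _[#]11##0   read # → write _, move left, go to s1
s1 | [_]_11##0   read _ → write 0, move right, go to s1
s1 | 0[_]11##0   read _ → write 0, move right, go to s1
s1 | 00[1]1##0   read 1 → write 0, move right, go to s0
s0 | 000[1]##0   read 1 → write 0, move left, go to s0
s0 | 00[0]0##0
The non-blank tape span at halt is 0000##0.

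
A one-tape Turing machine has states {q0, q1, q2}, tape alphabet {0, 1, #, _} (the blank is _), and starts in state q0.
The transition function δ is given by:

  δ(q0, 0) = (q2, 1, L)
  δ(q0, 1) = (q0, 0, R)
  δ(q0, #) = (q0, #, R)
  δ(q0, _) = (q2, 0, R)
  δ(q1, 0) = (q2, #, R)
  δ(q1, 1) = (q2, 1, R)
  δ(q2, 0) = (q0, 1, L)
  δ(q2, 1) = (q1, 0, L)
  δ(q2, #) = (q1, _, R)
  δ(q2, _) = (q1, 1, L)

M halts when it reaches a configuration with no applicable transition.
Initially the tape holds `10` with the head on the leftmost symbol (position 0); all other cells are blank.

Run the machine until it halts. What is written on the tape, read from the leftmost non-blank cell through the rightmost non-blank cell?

state=q0 head=0 tape=_[1]0__   (q0,1)→(q0,0,R)
state=q0 head=1 tape=_0[0]__   (q0,0)→(q2,1,L)
state=q2 head=0 tape=_[0]1__   (q2,0)→(q0,1,L)
state=q0 head=-1 tape=[_]11__   (q0,_)→(q2,0,R)
state=q2 head=0 tape=0[1]1__   (q2,1)→(q1,0,L)
state=q1 head=-1 tape=[0]01__   (q1,0)→(q2,#,R)
state=q2 head=0 tape=#[0]1__   (q2,0)→(q0,1,L)
state=q0 head=-1 tape=[#]11__   (q0,#)→(q0,#,R)
state=q0 head=0 tape=#[1]1__   (q0,1)→(q0,0,R)
state=q0 head=1 tape=#0[1]__   (q0,1)→(q0,0,R)
state=q0 head=2 tape=#00[_]_   (q0,_)→(q2,0,R)
state=q2 head=3 tape=#000[_]   (q2,_)→(q1,1,L)
state=q1 head=2 tape=#00[0]1   (q1,0)→(q2,#,R)
state=q2 head=3 tape=#00#[1]   (q2,1)→(q1,0,L)
state=q1 head=2 tape=#00[#]0
The non-blank tape span at halt is #00#0.

#00#0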